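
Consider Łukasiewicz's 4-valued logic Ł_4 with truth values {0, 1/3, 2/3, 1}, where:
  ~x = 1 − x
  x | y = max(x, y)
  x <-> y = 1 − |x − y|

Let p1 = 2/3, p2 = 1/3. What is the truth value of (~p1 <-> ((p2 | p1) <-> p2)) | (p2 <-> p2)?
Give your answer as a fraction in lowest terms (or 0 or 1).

~p1 = ~2/3 = 1/3
p2 | p1 = 1/3 | 2/3 = 2/3
(p2 | p1) <-> p2 = 2/3 <-> 1/3 = 2/3
~p1 <-> ((p2 | p1) <-> p2) = 1/3 <-> 2/3 = 2/3
p2 <-> p2 = 1/3 <-> 1/3 = 1
(~p1 <-> ((p2 | p1) <-> p2)) | (p2 <-> p2) = 2/3 | 1 = 1

1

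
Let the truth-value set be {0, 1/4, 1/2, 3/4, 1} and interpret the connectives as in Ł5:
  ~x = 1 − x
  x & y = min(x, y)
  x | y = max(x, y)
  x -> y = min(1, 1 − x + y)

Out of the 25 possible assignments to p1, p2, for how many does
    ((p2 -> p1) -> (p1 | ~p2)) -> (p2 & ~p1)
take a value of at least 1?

value 1: 3 assignments (counts)
value 3/4: 4 assignments
value 1/2: 7 assignments
value 1/4: 2 assignments
value 0: 9 assignments
So 3 of the 25 assignments meet the threshold.

3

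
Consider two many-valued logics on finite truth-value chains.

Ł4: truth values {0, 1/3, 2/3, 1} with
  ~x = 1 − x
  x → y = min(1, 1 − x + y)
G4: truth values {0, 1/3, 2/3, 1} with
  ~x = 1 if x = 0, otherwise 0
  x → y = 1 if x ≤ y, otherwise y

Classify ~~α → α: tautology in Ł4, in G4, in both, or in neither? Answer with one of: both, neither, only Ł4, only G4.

only Ł4

In Ł4: every assignment gives 1 — tautology.
In G4: at α = 1/3 the value is 1/3 — not a tautology.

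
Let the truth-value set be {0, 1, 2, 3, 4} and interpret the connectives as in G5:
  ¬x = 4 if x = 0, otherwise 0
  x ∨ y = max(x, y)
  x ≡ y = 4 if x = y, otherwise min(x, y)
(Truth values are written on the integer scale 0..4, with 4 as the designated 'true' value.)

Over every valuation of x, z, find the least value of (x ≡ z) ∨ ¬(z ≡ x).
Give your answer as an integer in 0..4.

Take x = 1, z = 2:
x ≡ z = 1 ≡ 2 = 1
z ≡ x = 2 ≡ 1 = 1
¬(z ≡ x) = ¬1 = 0
(x ≡ z) ∨ ¬(z ≡ x) = 1 ∨ 0 = 1
No assignment yields a value below 1, so this is the minimum.

1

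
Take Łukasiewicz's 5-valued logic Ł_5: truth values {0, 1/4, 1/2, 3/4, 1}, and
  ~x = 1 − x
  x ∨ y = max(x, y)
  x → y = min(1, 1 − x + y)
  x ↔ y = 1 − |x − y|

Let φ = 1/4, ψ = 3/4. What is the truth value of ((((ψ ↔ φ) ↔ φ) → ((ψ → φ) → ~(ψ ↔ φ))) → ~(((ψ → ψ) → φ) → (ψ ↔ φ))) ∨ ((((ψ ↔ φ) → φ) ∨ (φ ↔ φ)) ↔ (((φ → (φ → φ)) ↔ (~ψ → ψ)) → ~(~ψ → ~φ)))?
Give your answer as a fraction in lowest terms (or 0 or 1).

ψ ↔ φ = 3/4 ↔ 1/4 = 1/2
(ψ ↔ φ) ↔ φ = 1/2 ↔ 1/4 = 3/4
ψ → φ = 3/4 → 1/4 = 1/2
ψ ↔ φ = 3/4 ↔ 1/4 = 1/2
~(ψ ↔ φ) = ~1/2 = 1/2
(ψ → φ) → ~(ψ ↔ φ) = 1/2 → 1/2 = 1
((ψ ↔ φ) ↔ φ) → ((ψ → φ) → ~(ψ ↔ φ)) = 3/4 → 1 = 1
ψ → ψ = 3/4 → 3/4 = 1
(ψ → ψ) → φ = 1 → 1/4 = 1/4
ψ ↔ φ = 3/4 ↔ 1/4 = 1/2
((ψ → ψ) → φ) → (ψ ↔ φ) = 1/4 → 1/2 = 1
~(((ψ → ψ) → φ) → (ψ ↔ φ)) = ~1 = 0
(((ψ ↔ φ) ↔ φ) → ((ψ → φ) → ~(ψ ↔ φ))) → ~(((ψ → ψ) → φ) → (ψ ↔ φ)) = 1 → 0 = 0
ψ ↔ φ = 3/4 ↔ 1/4 = 1/2
(ψ ↔ φ) → φ = 1/2 → 1/4 = 3/4
φ ↔ φ = 1/4 ↔ 1/4 = 1
((ψ ↔ φ) → φ) ∨ (φ ↔ φ) = 3/4 ∨ 1 = 1
φ → φ = 1/4 → 1/4 = 1
φ → (φ → φ) = 1/4 → 1 = 1
~ψ = ~3/4 = 1/4
~ψ → ψ = 1/4 → 3/4 = 1
(φ → (φ → φ)) ↔ (~ψ → ψ) = 1 ↔ 1 = 1
~ψ = ~3/4 = 1/4
~φ = ~1/4 = 3/4
~ψ → ~φ = 1/4 → 3/4 = 1
~(~ψ → ~φ) = ~1 = 0
((φ → (φ → φ)) ↔ (~ψ → ψ)) → ~(~ψ → ~φ) = 1 → 0 = 0
(((ψ ↔ φ) → φ) ∨ (φ ↔ φ)) ↔ (((φ → (φ → φ)) ↔ (~ψ → ψ)) → ~(~ψ → ~φ)) = 1 ↔ 0 = 0
((((ψ ↔ φ) ↔ φ) → ((ψ → φ) → ~(ψ ↔ φ))) → ~(((ψ → ψ) → φ) → (ψ ↔ φ))) ∨ ((((ψ ↔ φ) → φ) ∨ (φ ↔ φ)) ↔ (((φ → (φ → φ)) ↔ (~ψ → ψ)) → ~(~ψ → ~φ))) = 0 ∨ 0 = 0

0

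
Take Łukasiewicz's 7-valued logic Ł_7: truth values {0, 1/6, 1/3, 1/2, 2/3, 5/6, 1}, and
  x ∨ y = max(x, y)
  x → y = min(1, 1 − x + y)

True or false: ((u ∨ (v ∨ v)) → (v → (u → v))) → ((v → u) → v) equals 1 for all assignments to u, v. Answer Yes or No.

No

Counterexample: take u = 0, v = 0.
v ∨ v = 0 ∨ 0 = 0
u ∨ (v ∨ v) = 0 ∨ 0 = 0
u → v = 0 → 0 = 1
v → (u → v) = 0 → 1 = 1
(u ∨ (v ∨ v)) → (v → (u → v)) = 0 → 1 = 1
v → u = 0 → 0 = 1
(v → u) → v = 1 → 0 = 0
((u ∨ (v ∨ v)) → (v → (u → v))) → ((v → u) → v) = 1 → 0 = 0
This gives 0 ≠ 1.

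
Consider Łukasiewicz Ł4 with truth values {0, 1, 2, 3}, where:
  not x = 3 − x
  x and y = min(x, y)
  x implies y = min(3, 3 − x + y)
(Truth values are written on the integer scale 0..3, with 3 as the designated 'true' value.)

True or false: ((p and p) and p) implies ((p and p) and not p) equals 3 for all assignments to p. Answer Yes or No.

Counterexample: take p = 2.
p and p = 2 and 2 = 2
(p and p) and p = 2 and 2 = 2
p and p = 2 and 2 = 2
not p = not 2 = 1
(p and p) and not p = 2 and 1 = 1
((p and p) and p) implies ((p and p) and not p) = 2 implies 1 = 2
This gives 2 ≠ 3.

No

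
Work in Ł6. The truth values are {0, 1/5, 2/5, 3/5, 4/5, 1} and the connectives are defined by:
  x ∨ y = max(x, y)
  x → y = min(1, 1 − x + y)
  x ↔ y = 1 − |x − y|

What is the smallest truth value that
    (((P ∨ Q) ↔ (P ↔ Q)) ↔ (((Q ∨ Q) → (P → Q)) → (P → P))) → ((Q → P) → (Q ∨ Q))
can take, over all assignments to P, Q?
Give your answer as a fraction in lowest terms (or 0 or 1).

Take P = 2/5, Q = 0:
P ∨ Q = 2/5 ∨ 0 = 2/5
P ↔ Q = 2/5 ↔ 0 = 3/5
(P ∨ Q) ↔ (P ↔ Q) = 2/5 ↔ 3/5 = 4/5
Q ∨ Q = 0 ∨ 0 = 0
P → Q = 2/5 → 0 = 3/5
(Q ∨ Q) → (P → Q) = 0 → 3/5 = 1
P → P = 2/5 → 2/5 = 1
((Q ∨ Q) → (P → Q)) → (P → P) = 1 → 1 = 1
((P ∨ Q) ↔ (P ↔ Q)) ↔ (((Q ∨ Q) → (P → Q)) → (P → P)) = 4/5 ↔ 1 = 4/5
Q → P = 0 → 2/5 = 1
Q ∨ Q = 0 ∨ 0 = 0
(Q → P) → (Q ∨ Q) = 1 → 0 = 0
(((P ∨ Q) ↔ (P ↔ Q)) ↔ (((Q ∨ Q) → (P → Q)) → (P → P))) → ((Q → P) → (Q ∨ Q)) = 4/5 → 0 = 1/5
No assignment yields a value below 1/5, so this is the minimum.

1/5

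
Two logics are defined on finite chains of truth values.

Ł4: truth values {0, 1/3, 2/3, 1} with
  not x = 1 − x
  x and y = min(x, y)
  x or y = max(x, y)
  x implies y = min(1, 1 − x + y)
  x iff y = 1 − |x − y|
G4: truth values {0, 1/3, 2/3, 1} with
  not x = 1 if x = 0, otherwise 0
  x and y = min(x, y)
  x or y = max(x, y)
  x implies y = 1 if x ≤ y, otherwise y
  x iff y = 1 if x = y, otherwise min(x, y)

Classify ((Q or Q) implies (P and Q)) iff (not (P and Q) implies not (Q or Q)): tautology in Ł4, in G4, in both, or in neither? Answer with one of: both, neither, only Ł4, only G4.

In Ł4: every assignment gives 1 — tautology.
In G4: at P = 1/3, Q = 2/3 the value is 1/3 — not a tautology.

only Ł4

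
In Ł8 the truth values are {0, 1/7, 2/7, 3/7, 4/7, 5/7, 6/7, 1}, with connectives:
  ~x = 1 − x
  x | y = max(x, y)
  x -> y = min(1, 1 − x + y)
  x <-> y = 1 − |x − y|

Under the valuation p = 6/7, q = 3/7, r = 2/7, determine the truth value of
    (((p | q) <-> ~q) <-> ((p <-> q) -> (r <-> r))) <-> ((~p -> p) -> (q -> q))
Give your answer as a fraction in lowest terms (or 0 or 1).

5/7

p | q = 6/7 | 3/7 = 6/7
~q = ~3/7 = 4/7
(p | q) <-> ~q = 6/7 <-> 4/7 = 5/7
p <-> q = 6/7 <-> 3/7 = 4/7
r <-> r = 2/7 <-> 2/7 = 1
(p <-> q) -> (r <-> r) = 4/7 -> 1 = 1
((p | q) <-> ~q) <-> ((p <-> q) -> (r <-> r)) = 5/7 <-> 1 = 5/7
~p = ~6/7 = 1/7
~p -> p = 1/7 -> 6/7 = 1
q -> q = 3/7 -> 3/7 = 1
(~p -> p) -> (q -> q) = 1 -> 1 = 1
(((p | q) <-> ~q) <-> ((p <-> q) -> (r <-> r))) <-> ((~p -> p) -> (q -> q)) = 5/7 <-> 1 = 5/7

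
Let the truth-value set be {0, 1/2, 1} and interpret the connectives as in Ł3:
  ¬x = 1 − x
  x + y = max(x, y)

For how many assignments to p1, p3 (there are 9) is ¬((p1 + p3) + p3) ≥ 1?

1

p1 = 0, p3 = 0 ↦ 1  ≥
p1 = 0, p3 = 1/2 ↦ 1/2  <
p1 = 0, p3 = 1 ↦ 0  <
p1 = 1/2, p3 = 0 ↦ 1/2  <
p1 = 1/2, p3 = 1/2 ↦ 1/2  <
p1 = 1/2, p3 = 1 ↦ 0  <
p1 = 1, p3 = 0 ↦ 0  <
p1 = 1, p3 = 1/2 ↦ 0  <
p1 = 1, p3 = 1 ↦ 0  <
So 1 of the 9 assignments meets the threshold.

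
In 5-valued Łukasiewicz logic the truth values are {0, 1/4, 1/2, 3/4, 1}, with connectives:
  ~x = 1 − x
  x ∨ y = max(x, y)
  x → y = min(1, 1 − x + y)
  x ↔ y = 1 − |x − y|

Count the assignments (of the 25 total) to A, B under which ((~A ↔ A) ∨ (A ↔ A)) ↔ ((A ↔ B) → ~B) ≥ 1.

value 1: 13 assignments (counts)
value 3/4: 5 assignments
value 1/2: 4 assignments
value 1/4: 2 assignments
value 0: 1 assignment
So 13 of the 25 assignments meet the threshold.

13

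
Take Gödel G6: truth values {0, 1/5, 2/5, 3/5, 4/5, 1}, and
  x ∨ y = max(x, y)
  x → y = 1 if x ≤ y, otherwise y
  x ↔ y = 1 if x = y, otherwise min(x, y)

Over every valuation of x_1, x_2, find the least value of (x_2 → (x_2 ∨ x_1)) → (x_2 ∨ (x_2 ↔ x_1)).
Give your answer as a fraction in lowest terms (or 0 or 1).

Take x_1 = 1/5, x_2 = 0:
x_2 ∨ x_1 = 0 ∨ 1/5 = 1/5
x_2 → (x_2 ∨ x_1) = 0 → 1/5 = 1
x_2 ↔ x_1 = 0 ↔ 1/5 = 0
x_2 ∨ (x_2 ↔ x_1) = 0 ∨ 0 = 0
(x_2 → (x_2 ∨ x_1)) → (x_2 ∨ (x_2 ↔ x_1)) = 1 → 0 = 0
No assignment yields a value below 0, so this is the minimum.

0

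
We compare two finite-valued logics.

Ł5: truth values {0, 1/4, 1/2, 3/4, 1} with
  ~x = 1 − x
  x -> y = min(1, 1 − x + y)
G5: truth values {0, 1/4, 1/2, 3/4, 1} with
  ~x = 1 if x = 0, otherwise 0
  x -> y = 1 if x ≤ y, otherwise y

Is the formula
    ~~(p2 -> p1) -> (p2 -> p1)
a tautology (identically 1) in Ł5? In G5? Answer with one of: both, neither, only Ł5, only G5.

In Ł5: every assignment gives 1 — tautology.
In G5: at p1 = 1/4, p2 = 1/2 the value is 1/4 — not a tautology.

only Ł5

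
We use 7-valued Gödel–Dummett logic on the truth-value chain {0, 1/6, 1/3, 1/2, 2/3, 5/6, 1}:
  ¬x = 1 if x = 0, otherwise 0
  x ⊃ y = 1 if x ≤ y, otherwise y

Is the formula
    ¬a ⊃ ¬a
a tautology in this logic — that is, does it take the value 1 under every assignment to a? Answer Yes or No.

Yes

a = 0 ↦ 1
a = 1/6 ↦ 1
a = 1/3 ↦ 1
a = 1/2 ↦ 1
a = 2/3 ↦ 1
a = 5/6 ↦ 1
a = 1 ↦ 1
Every assignment gives a value ≥ 1.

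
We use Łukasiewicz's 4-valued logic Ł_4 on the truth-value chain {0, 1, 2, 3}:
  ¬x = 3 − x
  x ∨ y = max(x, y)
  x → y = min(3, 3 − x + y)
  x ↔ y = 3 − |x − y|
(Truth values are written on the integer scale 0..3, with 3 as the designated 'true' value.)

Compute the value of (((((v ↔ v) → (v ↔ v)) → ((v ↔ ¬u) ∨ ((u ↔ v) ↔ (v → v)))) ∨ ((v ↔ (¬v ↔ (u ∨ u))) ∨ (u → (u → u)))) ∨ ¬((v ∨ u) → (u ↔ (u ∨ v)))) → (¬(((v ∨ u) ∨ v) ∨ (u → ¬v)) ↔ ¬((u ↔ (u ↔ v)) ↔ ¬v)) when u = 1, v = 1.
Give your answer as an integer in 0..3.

2

v ↔ v = 1 ↔ 1 = 3
v ↔ v = 1 ↔ 1 = 3
(v ↔ v) → (v ↔ v) = 3 → 3 = 3
¬u = ¬1 = 2
v ↔ ¬u = 1 ↔ 2 = 2
u ↔ v = 1 ↔ 1 = 3
v → v = 1 → 1 = 3
(u ↔ v) ↔ (v → v) = 3 ↔ 3 = 3
(v ↔ ¬u) ∨ ((u ↔ v) ↔ (v → v)) = 2 ∨ 3 = 3
((v ↔ v) → (v ↔ v)) → ((v ↔ ¬u) ∨ ((u ↔ v) ↔ (v → v))) = 3 → 3 = 3
¬v = ¬1 = 2
u ∨ u = 1 ∨ 1 = 1
¬v ↔ (u ∨ u) = 2 ↔ 1 = 2
v ↔ (¬v ↔ (u ∨ u)) = 1 ↔ 2 = 2
u → u = 1 → 1 = 3
u → (u → u) = 1 → 3 = 3
(v ↔ (¬v ↔ (u ∨ u))) ∨ (u → (u → u)) = 2 ∨ 3 = 3
(((v ↔ v) → (v ↔ v)) → ((v ↔ ¬u) ∨ ((u ↔ v) ↔ (v → v)))) ∨ ((v ↔ (¬v ↔ (u ∨ u))) ∨ (u → (u → u))) = 3 ∨ 3 = 3
v ∨ u = 1 ∨ 1 = 1
u ∨ v = 1 ∨ 1 = 1
u ↔ (u ∨ v) = 1 ↔ 1 = 3
(v ∨ u) → (u ↔ (u ∨ v)) = 1 → 3 = 3
¬((v ∨ u) → (u ↔ (u ∨ v))) = ¬3 = 0
((((v ↔ v) → (v ↔ v)) → ((v ↔ ¬u) ∨ ((u ↔ v) ↔ (v → v)))) ∨ ((v ↔ (¬v ↔ (u ∨ u))) ∨ (u → (u → u)))) ∨ ¬((v ∨ u) → (u ↔ (u ∨ v))) = 3 ∨ 0 = 3
v ∨ u = 1 ∨ 1 = 1
(v ∨ u) ∨ v = 1 ∨ 1 = 1
¬v = ¬1 = 2
u → ¬v = 1 → 2 = 3
((v ∨ u) ∨ v) ∨ (u → ¬v) = 1 ∨ 3 = 3
¬(((v ∨ u) ∨ v) ∨ (u → ¬v)) = ¬3 = 0
u ↔ v = 1 ↔ 1 = 3
u ↔ (u ↔ v) = 1 ↔ 3 = 1
¬v = ¬1 = 2
(u ↔ (u ↔ v)) ↔ ¬v = 1 ↔ 2 = 2
¬((u ↔ (u ↔ v)) ↔ ¬v) = ¬2 = 1
¬(((v ∨ u) ∨ v) ∨ (u → ¬v)) ↔ ¬((u ↔ (u ↔ v)) ↔ ¬v) = 0 ↔ 1 = 2
(((((v ↔ v) → (v ↔ v)) → ((v ↔ ¬u) ∨ ((u ↔ v) ↔ (v → v)))) ∨ ((v ↔ (¬v ↔ (u ∨ u))) ∨ (u → (u → u)))) ∨ ¬((v ∨ u) → (u ↔ (u ∨ v)))) → (¬(((v ∨ u) ∨ v) ∨ (u → ¬v)) ↔ ¬((u ↔ (u ↔ v)) ↔ ¬v)) = 3 → 2 = 2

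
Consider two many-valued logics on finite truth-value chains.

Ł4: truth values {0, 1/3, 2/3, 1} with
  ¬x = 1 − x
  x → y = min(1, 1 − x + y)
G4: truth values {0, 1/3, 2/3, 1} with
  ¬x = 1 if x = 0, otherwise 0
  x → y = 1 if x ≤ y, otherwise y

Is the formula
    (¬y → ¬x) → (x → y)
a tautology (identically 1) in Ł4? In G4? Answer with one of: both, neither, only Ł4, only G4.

only Ł4

In Ł4: every assignment gives 1 — tautology.
In G4: at x = 2/3, y = 1/3 the value is 1/3 — not a tautology.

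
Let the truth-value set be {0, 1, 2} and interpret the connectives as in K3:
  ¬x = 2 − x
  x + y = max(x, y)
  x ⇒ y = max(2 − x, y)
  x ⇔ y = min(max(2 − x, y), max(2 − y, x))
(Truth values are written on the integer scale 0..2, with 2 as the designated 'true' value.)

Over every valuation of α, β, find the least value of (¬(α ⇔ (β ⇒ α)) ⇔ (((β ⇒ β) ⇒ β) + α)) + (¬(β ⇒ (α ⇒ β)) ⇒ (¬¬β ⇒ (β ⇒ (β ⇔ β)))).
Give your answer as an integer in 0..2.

Take α = 1, β = 1:
β ⇒ α = 1 ⇒ 1 = 1
α ⇔ (β ⇒ α) = 1 ⇔ 1 = 1
¬(α ⇔ (β ⇒ α)) = ¬1 = 1
β ⇒ β = 1 ⇒ 1 = 1
(β ⇒ β) ⇒ β = 1 ⇒ 1 = 1
((β ⇒ β) ⇒ β) + α = 1 + 1 = 1
¬(α ⇔ (β ⇒ α)) ⇔ (((β ⇒ β) ⇒ β) + α) = 1 ⇔ 1 = 1
α ⇒ β = 1 ⇒ 1 = 1
β ⇒ (α ⇒ β) = 1 ⇒ 1 = 1
¬(β ⇒ (α ⇒ β)) = ¬1 = 1
¬β = ¬1 = 1
¬¬β = ¬1 = 1
β ⇔ β = 1 ⇔ 1 = 1
β ⇒ (β ⇔ β) = 1 ⇒ 1 = 1
¬¬β ⇒ (β ⇒ (β ⇔ β)) = 1 ⇒ 1 = 1
¬(β ⇒ (α ⇒ β)) ⇒ (¬¬β ⇒ (β ⇒ (β ⇔ β))) = 1 ⇒ 1 = 1
(¬(α ⇔ (β ⇒ α)) ⇔ (((β ⇒ β) ⇒ β) + α)) + (¬(β ⇒ (α ⇒ β)) ⇒ (¬¬β ⇒ (β ⇒ (β ⇔ β)))) = 1 + 1 = 1
No assignment yields a value below 1, so this is the minimum.

1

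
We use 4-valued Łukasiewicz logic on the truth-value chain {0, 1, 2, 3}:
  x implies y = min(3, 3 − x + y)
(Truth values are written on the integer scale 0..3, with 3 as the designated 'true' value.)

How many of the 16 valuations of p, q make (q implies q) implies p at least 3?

p = 0, q = 0 ↦ 0  <
p = 0, q = 1 ↦ 0  <
p = 0, q = 2 ↦ 0  <
p = 0, q = 3 ↦ 0  <
p = 1, q = 0 ↦ 1  <
p = 1, q = 1 ↦ 1  <
p = 1, q = 2 ↦ 1  <
p = 1, q = 3 ↦ 1  <
p = 2, q = 0 ↦ 2  <
p = 2, q = 1 ↦ 2  <
p = 2, q = 2 ↦ 2  <
p = 2, q = 3 ↦ 2  <
p = 3, q = 0 ↦ 3  ≥
p = 3, q = 1 ↦ 3  ≥
p = 3, q = 2 ↦ 3  ≥
p = 3, q = 3 ↦ 3  ≥
So 4 of the 16 assignments meet the threshold.

4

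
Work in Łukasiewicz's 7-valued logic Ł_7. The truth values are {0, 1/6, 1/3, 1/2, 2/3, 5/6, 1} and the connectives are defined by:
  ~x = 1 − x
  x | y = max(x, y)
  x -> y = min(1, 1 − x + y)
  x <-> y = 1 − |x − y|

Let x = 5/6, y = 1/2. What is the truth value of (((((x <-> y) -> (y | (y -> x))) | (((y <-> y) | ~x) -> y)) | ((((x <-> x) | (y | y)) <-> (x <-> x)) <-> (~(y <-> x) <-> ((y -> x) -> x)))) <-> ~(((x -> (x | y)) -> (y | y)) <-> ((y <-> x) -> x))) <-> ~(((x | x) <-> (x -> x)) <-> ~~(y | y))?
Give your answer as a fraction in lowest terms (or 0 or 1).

x <-> y = 5/6 <-> 1/2 = 2/3
y -> x = 1/2 -> 5/6 = 1
y | (y -> x) = 1/2 | 1 = 1
(x <-> y) -> (y | (y -> x)) = 2/3 -> 1 = 1
y <-> y = 1/2 <-> 1/2 = 1
~x = ~5/6 = 1/6
(y <-> y) | ~x = 1 | 1/6 = 1
((y <-> y) | ~x) -> y = 1 -> 1/2 = 1/2
((x <-> y) -> (y | (y -> x))) | (((y <-> y) | ~x) -> y) = 1 | 1/2 = 1
x <-> x = 5/6 <-> 5/6 = 1
y | y = 1/2 | 1/2 = 1/2
(x <-> x) | (y | y) = 1 | 1/2 = 1
x <-> x = 5/6 <-> 5/6 = 1
((x <-> x) | (y | y)) <-> (x <-> x) = 1 <-> 1 = 1
y <-> x = 1/2 <-> 5/6 = 2/3
~(y <-> x) = ~2/3 = 1/3
y -> x = 1/2 -> 5/6 = 1
(y -> x) -> x = 1 -> 5/6 = 5/6
~(y <-> x) <-> ((y -> x) -> x) = 1/3 <-> 5/6 = 1/2
(((x <-> x) | (y | y)) <-> (x <-> x)) <-> (~(y <-> x) <-> ((y -> x) -> x)) = 1 <-> 1/2 = 1/2
(((x <-> y) -> (y | (y -> x))) | (((y <-> y) | ~x) -> y)) | ((((x <-> x) | (y | y)) <-> (x <-> x)) <-> (~(y <-> x) <-> ((y -> x) -> x))) = 1 | 1/2 = 1
x | y = 5/6 | 1/2 = 5/6
x -> (x | y) = 5/6 -> 5/6 = 1
y | y = 1/2 | 1/2 = 1/2
(x -> (x | y)) -> (y | y) = 1 -> 1/2 = 1/2
y <-> x = 1/2 <-> 5/6 = 2/3
(y <-> x) -> x = 2/3 -> 5/6 = 1
((x -> (x | y)) -> (y | y)) <-> ((y <-> x) -> x) = 1/2 <-> 1 = 1/2
~(((x -> (x | y)) -> (y | y)) <-> ((y <-> x) -> x)) = ~1/2 = 1/2
((((x <-> y) -> (y | (y -> x))) | (((y <-> y) | ~x) -> y)) | ((((x <-> x) | (y | y)) <-> (x <-> x)) <-> (~(y <-> x) <-> ((y -> x) -> x)))) <-> ~(((x -> (x | y)) -> (y | y)) <-> ((y <-> x) -> x)) = 1 <-> 1/2 = 1/2
x | x = 5/6 | 5/6 = 5/6
x -> x = 5/6 -> 5/6 = 1
(x | x) <-> (x -> x) = 5/6 <-> 1 = 5/6
y | y = 1/2 | 1/2 = 1/2
~(y | y) = ~1/2 = 1/2
~~(y | y) = ~1/2 = 1/2
((x | x) <-> (x -> x)) <-> ~~(y | y) = 5/6 <-> 1/2 = 2/3
~(((x | x) <-> (x -> x)) <-> ~~(y | y)) = ~2/3 = 1/3
(((((x <-> y) -> (y | (y -> x))) | (((y <-> y) | ~x) -> y)) | ((((x <-> x) | (y | y)) <-> (x <-> x)) <-> (~(y <-> x) <-> ((y -> x) -> x)))) <-> ~(((x -> (x | y)) -> (y | y)) <-> ((y <-> x) -> x))) <-> ~(((x | x) <-> (x -> x)) <-> ~~(y | y)) = 1/2 <-> 1/3 = 5/6

5/6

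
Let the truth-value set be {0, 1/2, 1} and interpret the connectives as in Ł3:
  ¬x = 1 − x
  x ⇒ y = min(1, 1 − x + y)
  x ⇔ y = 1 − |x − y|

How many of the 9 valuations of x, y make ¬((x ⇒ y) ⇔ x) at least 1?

4

x = 0, y = 0 ↦ 1  ≥
x = 0, y = 1/2 ↦ 1  ≥
x = 0, y = 1 ↦ 1  ≥
x = 1/2, y = 0 ↦ 0  <
x = 1/2, y = 1/2 ↦ 1/2  <
x = 1/2, y = 1 ↦ 1/2  <
x = 1, y = 0 ↦ 1  ≥
x = 1, y = 1/2 ↦ 1/2  <
x = 1, y = 1 ↦ 0  <
So 4 of the 9 assignments meet the threshold.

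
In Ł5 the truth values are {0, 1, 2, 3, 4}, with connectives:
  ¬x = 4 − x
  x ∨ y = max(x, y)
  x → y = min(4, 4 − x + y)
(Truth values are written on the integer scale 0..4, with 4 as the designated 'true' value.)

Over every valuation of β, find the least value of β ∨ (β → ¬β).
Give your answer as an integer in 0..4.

Take β = 3:
¬β = ¬3 = 1
β → ¬β = 3 → 1 = 2
β ∨ (β → ¬β) = 3 ∨ 2 = 3
No assignment yields a value below 3, so this is the minimum.

3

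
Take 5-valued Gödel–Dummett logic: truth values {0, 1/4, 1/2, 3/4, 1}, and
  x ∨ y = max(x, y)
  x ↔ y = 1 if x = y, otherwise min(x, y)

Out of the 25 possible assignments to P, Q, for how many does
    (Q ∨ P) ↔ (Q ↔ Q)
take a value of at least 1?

value 1: 9 assignments (counts)
value 3/4: 7 assignments
value 1/2: 5 assignments
value 1/4: 3 assignments
value 0: 1 assignment
So 9 of the 25 assignments meet the threshold.

9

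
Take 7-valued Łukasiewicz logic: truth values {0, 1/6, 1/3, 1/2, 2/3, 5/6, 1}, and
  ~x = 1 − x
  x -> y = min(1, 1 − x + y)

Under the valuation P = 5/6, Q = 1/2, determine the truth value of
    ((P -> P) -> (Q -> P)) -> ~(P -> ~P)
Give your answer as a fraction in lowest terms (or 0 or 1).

2/3

P -> P = 5/6 -> 5/6 = 1
Q -> P = 1/2 -> 5/6 = 1
(P -> P) -> (Q -> P) = 1 -> 1 = 1
~P = ~5/6 = 1/6
P -> ~P = 5/6 -> 1/6 = 1/3
~(P -> ~P) = ~1/3 = 2/3
((P -> P) -> (Q -> P)) -> ~(P -> ~P) = 1 -> 2/3 = 2/3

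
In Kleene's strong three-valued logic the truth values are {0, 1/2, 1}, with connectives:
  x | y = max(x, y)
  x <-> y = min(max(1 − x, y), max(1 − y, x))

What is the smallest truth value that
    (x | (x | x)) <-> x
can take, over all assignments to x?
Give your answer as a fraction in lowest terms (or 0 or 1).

1/2

Take x = 1/2:
x | x = 1/2 | 1/2 = 1/2
x | (x | x) = 1/2 | 1/2 = 1/2
(x | (x | x)) <-> x = 1/2 <-> 1/2 = 1/2
No assignment yields a value below 1/2, so this is the minimum.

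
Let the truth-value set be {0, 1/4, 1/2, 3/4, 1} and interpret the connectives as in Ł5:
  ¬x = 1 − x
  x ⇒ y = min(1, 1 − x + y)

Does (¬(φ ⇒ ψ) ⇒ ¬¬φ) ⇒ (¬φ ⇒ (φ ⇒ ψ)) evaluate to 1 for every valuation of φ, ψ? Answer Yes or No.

Yes

At φ = 1/4, ψ = 1, for instance:
φ ⇒ ψ = 1/4 ⇒ 1 = 1
¬(φ ⇒ ψ) = ¬1 = 0
¬φ = ¬1/4 = 3/4
¬¬φ = ¬3/4 = 1/4
¬(φ ⇒ ψ) ⇒ ¬¬φ = 0 ⇒ 1/4 = 1
¬φ ⇒ (φ ⇒ ψ) = 3/4 ⇒ 1 = 1
(¬(φ ⇒ ψ) ⇒ ¬¬φ) ⇒ (¬φ ⇒ (φ ⇒ ψ)) = 1 ⇒ 1 = 1
and checking the remaining 24 assignments likewise gives ≥ 1 in every case.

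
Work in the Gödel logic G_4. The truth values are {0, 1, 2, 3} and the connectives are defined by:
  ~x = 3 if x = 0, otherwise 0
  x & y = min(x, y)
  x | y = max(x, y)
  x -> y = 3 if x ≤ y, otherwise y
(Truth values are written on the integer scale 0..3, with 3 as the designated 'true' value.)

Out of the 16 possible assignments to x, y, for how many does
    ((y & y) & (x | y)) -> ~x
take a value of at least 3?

x = 0, y = 0 ↦ 3  ≥
x = 0, y = 1 ↦ 3  ≥
x = 0, y = 2 ↦ 3  ≥
x = 0, y = 3 ↦ 3  ≥
x = 1, y = 0 ↦ 3  ≥
x = 1, y = 1 ↦ 0  <
x = 1, y = 2 ↦ 0  <
x = 1, y = 3 ↦ 0  <
x = 2, y = 0 ↦ 3  ≥
x = 2, y = 1 ↦ 0  <
x = 2, y = 2 ↦ 0  <
x = 2, y = 3 ↦ 0  <
x = 3, y = 0 ↦ 3  ≥
x = 3, y = 1 ↦ 0  <
x = 3, y = 2 ↦ 0  <
x = 3, y = 3 ↦ 0  <
So 7 of the 16 assignments meet the threshold.

7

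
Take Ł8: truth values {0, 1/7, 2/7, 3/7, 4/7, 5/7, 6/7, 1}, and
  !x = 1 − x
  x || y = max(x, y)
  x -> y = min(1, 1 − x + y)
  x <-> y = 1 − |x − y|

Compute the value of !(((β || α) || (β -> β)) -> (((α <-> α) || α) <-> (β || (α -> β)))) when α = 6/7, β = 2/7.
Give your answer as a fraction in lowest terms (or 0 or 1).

4/7

β || α = 2/7 || 6/7 = 6/7
β -> β = 2/7 -> 2/7 = 1
(β || α) || (β -> β) = 6/7 || 1 = 1
α <-> α = 6/7 <-> 6/7 = 1
(α <-> α) || α = 1 || 6/7 = 1
α -> β = 6/7 -> 2/7 = 3/7
β || (α -> β) = 2/7 || 3/7 = 3/7
((α <-> α) || α) <-> (β || (α -> β)) = 1 <-> 3/7 = 3/7
((β || α) || (β -> β)) -> (((α <-> α) || α) <-> (β || (α -> β))) = 1 -> 3/7 = 3/7
!(((β || α) || (β -> β)) -> (((α <-> α) || α) <-> (β || (α -> β)))) = !3/7 = 4/7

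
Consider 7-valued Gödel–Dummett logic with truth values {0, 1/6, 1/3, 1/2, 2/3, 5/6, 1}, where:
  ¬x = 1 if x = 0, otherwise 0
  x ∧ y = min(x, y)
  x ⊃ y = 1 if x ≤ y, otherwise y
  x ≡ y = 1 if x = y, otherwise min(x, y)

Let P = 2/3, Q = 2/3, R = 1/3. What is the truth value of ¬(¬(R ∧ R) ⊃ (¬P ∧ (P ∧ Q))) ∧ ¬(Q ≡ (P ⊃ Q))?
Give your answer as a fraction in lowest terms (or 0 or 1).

R ∧ R = 1/3 ∧ 1/3 = 1/3
¬(R ∧ R) = ¬1/3 = 0
¬P = ¬2/3 = 0
P ∧ Q = 2/3 ∧ 2/3 = 2/3
¬P ∧ (P ∧ Q) = 0 ∧ 2/3 = 0
¬(R ∧ R) ⊃ (¬P ∧ (P ∧ Q)) = 0 ⊃ 0 = 1
¬(¬(R ∧ R) ⊃ (¬P ∧ (P ∧ Q))) = ¬1 = 0
P ⊃ Q = 2/3 ⊃ 2/3 = 1
Q ≡ (P ⊃ Q) = 2/3 ≡ 1 = 2/3
¬(Q ≡ (P ⊃ Q)) = ¬2/3 = 0
¬(¬(R ∧ R) ⊃ (¬P ∧ (P ∧ Q))) ∧ ¬(Q ≡ (P ⊃ Q)) = 0 ∧ 0 = 0

0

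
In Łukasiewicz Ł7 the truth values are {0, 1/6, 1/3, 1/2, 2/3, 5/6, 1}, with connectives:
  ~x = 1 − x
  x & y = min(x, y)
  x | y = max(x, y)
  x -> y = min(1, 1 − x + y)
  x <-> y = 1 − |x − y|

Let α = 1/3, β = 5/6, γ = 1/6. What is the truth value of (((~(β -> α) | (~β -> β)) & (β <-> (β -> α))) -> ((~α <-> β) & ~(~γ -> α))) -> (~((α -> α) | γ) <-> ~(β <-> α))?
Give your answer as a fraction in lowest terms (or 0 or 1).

β -> α = 5/6 -> 1/3 = 1/2
~(β -> α) = ~1/2 = 1/2
~β = ~5/6 = 1/6
~β -> β = 1/6 -> 5/6 = 1
~(β -> α) | (~β -> β) = 1/2 | 1 = 1
β -> α = 5/6 -> 1/3 = 1/2
β <-> (β -> α) = 5/6 <-> 1/2 = 2/3
(~(β -> α) | (~β -> β)) & (β <-> (β -> α)) = 1 & 2/3 = 2/3
~α = ~1/3 = 2/3
~α <-> β = 2/3 <-> 5/6 = 5/6
~γ = ~1/6 = 5/6
~γ -> α = 5/6 -> 1/3 = 1/2
~(~γ -> α) = ~1/2 = 1/2
(~α <-> β) & ~(~γ -> α) = 5/6 & 1/2 = 1/2
((~(β -> α) | (~β -> β)) & (β <-> (β -> α))) -> ((~α <-> β) & ~(~γ -> α)) = 2/3 -> 1/2 = 5/6
α -> α = 1/3 -> 1/3 = 1
(α -> α) | γ = 1 | 1/6 = 1
~((α -> α) | γ) = ~1 = 0
β <-> α = 5/6 <-> 1/3 = 1/2
~(β <-> α) = ~1/2 = 1/2
~((α -> α) | γ) <-> ~(β <-> α) = 0 <-> 1/2 = 1/2
(((~(β -> α) | (~β -> β)) & (β <-> (β -> α))) -> ((~α <-> β) & ~(~γ -> α))) -> (~((α -> α) | γ) <-> ~(β <-> α)) = 5/6 -> 1/2 = 2/3

2/3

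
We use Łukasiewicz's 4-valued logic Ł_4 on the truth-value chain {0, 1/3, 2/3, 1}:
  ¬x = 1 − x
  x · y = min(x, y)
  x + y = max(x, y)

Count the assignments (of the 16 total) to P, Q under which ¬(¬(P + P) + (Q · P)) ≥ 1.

1

P = 0, Q = 0 ↦ 0  <
P = 0, Q = 1/3 ↦ 0  <
P = 0, Q = 2/3 ↦ 0  <
P = 0, Q = 1 ↦ 0  <
P = 1/3, Q = 0 ↦ 1/3  <
P = 1/3, Q = 1/3 ↦ 1/3  <
P = 1/3, Q = 2/3 ↦ 1/3  <
P = 1/3, Q = 1 ↦ 1/3  <
P = 2/3, Q = 0 ↦ 2/3  <
P = 2/3, Q = 1/3 ↦ 2/3  <
P = 2/3, Q = 2/3 ↦ 1/3  <
P = 2/3, Q = 1 ↦ 1/3  <
P = 1, Q = 0 ↦ 1  ≥
P = 1, Q = 1/3 ↦ 2/3  <
P = 1, Q = 2/3 ↦ 1/3  <
P = 1, Q = 1 ↦ 0  <
So 1 of the 16 assignments meets the threshold.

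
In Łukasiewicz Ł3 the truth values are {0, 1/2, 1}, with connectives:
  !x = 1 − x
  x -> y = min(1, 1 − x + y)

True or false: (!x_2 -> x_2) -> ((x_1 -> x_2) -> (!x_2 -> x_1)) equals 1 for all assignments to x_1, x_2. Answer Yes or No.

Counterexample: take x_1 = 0, x_2 = 1/2.
!x_2 = !1/2 = 1/2
!x_2 -> x_2 = 1/2 -> 1/2 = 1
x_1 -> x_2 = 0 -> 1/2 = 1
!x_2 = !1/2 = 1/2
!x_2 -> x_1 = 1/2 -> 0 = 1/2
(x_1 -> x_2) -> (!x_2 -> x_1) = 1 -> 1/2 = 1/2
(!x_2 -> x_2) -> ((x_1 -> x_2) -> (!x_2 -> x_1)) = 1 -> 1/2 = 1/2
This gives 1/2 ≠ 1.

No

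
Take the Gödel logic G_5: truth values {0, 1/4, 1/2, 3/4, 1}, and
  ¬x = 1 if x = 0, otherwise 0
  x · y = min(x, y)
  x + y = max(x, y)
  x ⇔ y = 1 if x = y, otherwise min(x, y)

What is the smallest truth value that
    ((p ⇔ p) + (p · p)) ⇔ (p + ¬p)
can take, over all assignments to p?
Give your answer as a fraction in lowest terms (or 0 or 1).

Take p = 1/4:
p ⇔ p = 1/4 ⇔ 1/4 = 1
p · p = 1/4 · 1/4 = 1/4
(p ⇔ p) + (p · p) = 1 + 1/4 = 1
¬p = ¬1/4 = 0
p + ¬p = 1/4 + 0 = 1/4
((p ⇔ p) + (p · p)) ⇔ (p + ¬p) = 1 ⇔ 1/4 = 1/4
No assignment yields a value below 1/4, so this is the minimum.

1/4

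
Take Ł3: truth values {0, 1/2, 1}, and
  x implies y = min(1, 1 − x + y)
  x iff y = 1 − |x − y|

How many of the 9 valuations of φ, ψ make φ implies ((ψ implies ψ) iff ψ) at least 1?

6

φ = 0, ψ = 0 ↦ 1  ≥
φ = 0, ψ = 1/2 ↦ 1  ≥
φ = 0, ψ = 1 ↦ 1  ≥
φ = 1/2, ψ = 0 ↦ 1/2  <
φ = 1/2, ψ = 1/2 ↦ 1  ≥
φ = 1/2, ψ = 1 ↦ 1  ≥
φ = 1, ψ = 0 ↦ 0  <
φ = 1, ψ = 1/2 ↦ 1/2  <
φ = 1, ψ = 1 ↦ 1  ≥
So 6 of the 9 assignments meet the threshold.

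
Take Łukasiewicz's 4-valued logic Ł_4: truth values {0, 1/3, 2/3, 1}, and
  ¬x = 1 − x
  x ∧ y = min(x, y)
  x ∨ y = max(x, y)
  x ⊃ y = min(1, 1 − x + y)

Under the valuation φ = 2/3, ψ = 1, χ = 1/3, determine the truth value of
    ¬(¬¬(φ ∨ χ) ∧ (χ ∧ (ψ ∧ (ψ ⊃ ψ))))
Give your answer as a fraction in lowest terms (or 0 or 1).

2/3

φ ∨ χ = 2/3 ∨ 1/3 = 2/3
¬(φ ∨ χ) = ¬2/3 = 1/3
¬¬(φ ∨ χ) = ¬1/3 = 2/3
ψ ⊃ ψ = 1 ⊃ 1 = 1
ψ ∧ (ψ ⊃ ψ) = 1 ∧ 1 = 1
χ ∧ (ψ ∧ (ψ ⊃ ψ)) = 1/3 ∧ 1 = 1/3
¬¬(φ ∨ χ) ∧ (χ ∧ (ψ ∧ (ψ ⊃ ψ))) = 2/3 ∧ 1/3 = 1/3
¬(¬¬(φ ∨ χ) ∧ (χ ∧ (ψ ∧ (ψ ⊃ ψ)))) = ¬1/3 = 2/3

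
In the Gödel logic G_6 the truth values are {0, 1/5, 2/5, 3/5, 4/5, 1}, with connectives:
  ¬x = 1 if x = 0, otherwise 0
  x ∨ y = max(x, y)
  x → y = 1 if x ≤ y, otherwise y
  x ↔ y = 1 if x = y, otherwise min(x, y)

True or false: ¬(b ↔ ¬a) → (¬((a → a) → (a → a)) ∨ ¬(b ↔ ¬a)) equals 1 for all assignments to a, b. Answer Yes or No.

At a = 1, b = 2/5, for instance:
¬a = ¬1 = 0
b ↔ ¬a = 2/5 ↔ 0 = 0
¬(b ↔ ¬a) = ¬0 = 1
a → a = 1 → 1 = 1
a → a = 1 → 1 = 1
(a → a) → (a → a) = 1 → 1 = 1
¬((a → a) → (a → a)) = ¬1 = 0
¬((a → a) → (a → a)) ∨ ¬(b ↔ ¬a) = 0 ∨ 1 = 1
¬(b ↔ ¬a) → (¬((a → a) → (a → a)) ∨ ¬(b ↔ ¬a)) = 1 → 1 = 1
and checking the remaining 35 assignments likewise gives ≥ 1 in every case.

Yes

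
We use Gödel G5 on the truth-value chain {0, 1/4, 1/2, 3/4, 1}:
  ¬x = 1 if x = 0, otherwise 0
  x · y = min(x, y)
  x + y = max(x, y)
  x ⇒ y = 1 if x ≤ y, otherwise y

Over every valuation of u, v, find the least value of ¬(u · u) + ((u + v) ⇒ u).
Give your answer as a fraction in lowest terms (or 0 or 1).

1/4

Take u = 1/4, v = 1/2:
u · u = 1/4 · 1/4 = 1/4
¬(u · u) = ¬1/4 = 0
u + v = 1/4 + 1/2 = 1/2
(u + v) ⇒ u = 1/2 ⇒ 1/4 = 1/4
¬(u · u) + ((u + v) ⇒ u) = 0 + 1/4 = 1/4
No assignment yields a value below 1/4, so this is the minimum.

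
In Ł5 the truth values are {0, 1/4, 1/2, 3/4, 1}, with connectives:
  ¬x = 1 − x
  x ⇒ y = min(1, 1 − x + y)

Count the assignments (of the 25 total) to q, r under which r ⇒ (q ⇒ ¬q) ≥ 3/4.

value 1: 19 assignments (counts)
value 3/4: 2 assignments (counts)
value 1/2: 2 assignments
value 1/4: 1 assignment
value 0: 1 assignment
So 21 of the 25 assignments meet the threshold.

21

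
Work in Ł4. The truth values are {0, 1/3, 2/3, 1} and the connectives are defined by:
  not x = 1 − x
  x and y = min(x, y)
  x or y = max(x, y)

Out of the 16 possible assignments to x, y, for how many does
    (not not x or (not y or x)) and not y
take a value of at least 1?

4

x = 0, y = 0 ↦ 1  ≥
x = 0, y = 1/3 ↦ 2/3  <
x = 0, y = 2/3 ↦ 1/3  <
x = 0, y = 1 ↦ 0  <
x = 1/3, y = 0 ↦ 1  ≥
x = 1/3, y = 1/3 ↦ 2/3  <
x = 1/3, y = 2/3 ↦ 1/3  <
x = 1/3, y = 1 ↦ 0  <
x = 2/3, y = 0 ↦ 1  ≥
x = 2/3, y = 1/3 ↦ 2/3  <
x = 2/3, y = 2/3 ↦ 1/3  <
x = 2/3, y = 1 ↦ 0  <
x = 1, y = 0 ↦ 1  ≥
x = 1, y = 1/3 ↦ 2/3  <
x = 1, y = 2/3 ↦ 1/3  <
x = 1, y = 1 ↦ 0  <
So 4 of the 16 assignments meet the threshold.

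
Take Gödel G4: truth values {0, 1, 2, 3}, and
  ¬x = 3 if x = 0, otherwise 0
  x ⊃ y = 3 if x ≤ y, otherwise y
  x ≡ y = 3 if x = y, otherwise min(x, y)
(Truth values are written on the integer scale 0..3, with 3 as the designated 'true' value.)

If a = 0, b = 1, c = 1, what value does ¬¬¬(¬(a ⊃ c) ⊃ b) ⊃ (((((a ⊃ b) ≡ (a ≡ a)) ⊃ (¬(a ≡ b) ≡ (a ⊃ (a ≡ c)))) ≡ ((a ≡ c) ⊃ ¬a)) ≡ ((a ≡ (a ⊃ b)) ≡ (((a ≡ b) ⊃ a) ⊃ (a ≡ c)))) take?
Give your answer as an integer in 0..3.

3

a ⊃ c = 0 ⊃ 1 = 3
¬(a ⊃ c) = ¬3 = 0
¬(a ⊃ c) ⊃ b = 0 ⊃ 1 = 3
¬(¬(a ⊃ c) ⊃ b) = ¬3 = 0
¬¬(¬(a ⊃ c) ⊃ b) = ¬0 = 3
¬¬¬(¬(a ⊃ c) ⊃ b) = ¬3 = 0
a ⊃ b = 0 ⊃ 1 = 3
a ≡ a = 0 ≡ 0 = 3
(a ⊃ b) ≡ (a ≡ a) = 3 ≡ 3 = 3
a ≡ b = 0 ≡ 1 = 0
¬(a ≡ b) = ¬0 = 3
a ≡ c = 0 ≡ 1 = 0
a ⊃ (a ≡ c) = 0 ⊃ 0 = 3
¬(a ≡ b) ≡ (a ⊃ (a ≡ c)) = 3 ≡ 3 = 3
((a ⊃ b) ≡ (a ≡ a)) ⊃ (¬(a ≡ b) ≡ (a ⊃ (a ≡ c))) = 3 ⊃ 3 = 3
a ≡ c = 0 ≡ 1 = 0
¬a = ¬0 = 3
(a ≡ c) ⊃ ¬a = 0 ⊃ 3 = 3
(((a ⊃ b) ≡ (a ≡ a)) ⊃ (¬(a ≡ b) ≡ (a ⊃ (a ≡ c)))) ≡ ((a ≡ c) ⊃ ¬a) = 3 ≡ 3 = 3
a ⊃ b = 0 ⊃ 1 = 3
a ≡ (a ⊃ b) = 0 ≡ 3 = 0
a ≡ b = 0 ≡ 1 = 0
(a ≡ b) ⊃ a = 0 ⊃ 0 = 3
a ≡ c = 0 ≡ 1 = 0
((a ≡ b) ⊃ a) ⊃ (a ≡ c) = 3 ⊃ 0 = 0
(a ≡ (a ⊃ b)) ≡ (((a ≡ b) ⊃ a) ⊃ (a ≡ c)) = 0 ≡ 0 = 3
((((a ⊃ b) ≡ (a ≡ a)) ⊃ (¬(a ≡ b) ≡ (a ⊃ (a ≡ c)))) ≡ ((a ≡ c) ⊃ ¬a)) ≡ ((a ≡ (a ⊃ b)) ≡ (((a ≡ b) ⊃ a) ⊃ (a ≡ c))) = 3 ≡ 3 = 3
¬¬¬(¬(a ⊃ c) ⊃ b) ⊃ (((((a ⊃ b) ≡ (a ≡ a)) ⊃ (¬(a ≡ b) ≡ (a ⊃ (a ≡ c)))) ≡ ((a ≡ c) ⊃ ¬a)) ≡ ((a ≡ (a ⊃ b)) ≡ (((a ≡ b) ⊃ a) ⊃ (a ≡ c)))) = 0 ⊃ 3 = 3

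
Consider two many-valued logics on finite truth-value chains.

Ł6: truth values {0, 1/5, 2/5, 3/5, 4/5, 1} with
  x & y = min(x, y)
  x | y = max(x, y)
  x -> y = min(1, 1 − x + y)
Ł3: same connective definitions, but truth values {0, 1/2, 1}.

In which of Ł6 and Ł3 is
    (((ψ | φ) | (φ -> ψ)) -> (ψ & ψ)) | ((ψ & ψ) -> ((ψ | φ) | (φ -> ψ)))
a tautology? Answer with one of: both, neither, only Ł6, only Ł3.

In Ł6: every assignment gives 1 — tautology.
In Ł3: every assignment gives 1 — tautology.

both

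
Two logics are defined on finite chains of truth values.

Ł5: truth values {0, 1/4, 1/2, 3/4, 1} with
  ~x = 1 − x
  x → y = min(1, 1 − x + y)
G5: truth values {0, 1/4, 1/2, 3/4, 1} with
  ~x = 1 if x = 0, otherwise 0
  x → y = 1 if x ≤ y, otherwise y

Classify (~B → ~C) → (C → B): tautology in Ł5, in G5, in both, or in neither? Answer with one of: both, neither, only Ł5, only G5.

only Ł5

In Ł5: every assignment gives 1 — tautology.
In G5: at B = 1/4, C = 1/2 the value is 1/4 — not a tautology.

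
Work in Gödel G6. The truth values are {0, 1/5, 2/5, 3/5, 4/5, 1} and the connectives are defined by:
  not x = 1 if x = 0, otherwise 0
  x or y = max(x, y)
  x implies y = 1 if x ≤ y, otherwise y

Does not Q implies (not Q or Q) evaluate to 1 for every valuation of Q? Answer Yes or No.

Yes

Q = 0 ↦ 1
Q = 1/5 ↦ 1
Q = 2/5 ↦ 1
Q = 3/5 ↦ 1
Q = 4/5 ↦ 1
Q = 1 ↦ 1
Every assignment gives a value ≥ 1.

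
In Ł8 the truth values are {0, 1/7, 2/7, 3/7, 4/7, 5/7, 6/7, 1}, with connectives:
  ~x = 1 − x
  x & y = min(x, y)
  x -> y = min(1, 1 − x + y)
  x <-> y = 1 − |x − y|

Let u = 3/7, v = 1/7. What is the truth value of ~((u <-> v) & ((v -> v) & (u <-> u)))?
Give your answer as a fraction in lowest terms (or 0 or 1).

2/7

u <-> v = 3/7 <-> 1/7 = 5/7
v -> v = 1/7 -> 1/7 = 1
u <-> u = 3/7 <-> 3/7 = 1
(v -> v) & (u <-> u) = 1 & 1 = 1
(u <-> v) & ((v -> v) & (u <-> u)) = 5/7 & 1 = 5/7
~((u <-> v) & ((v -> v) & (u <-> u))) = ~5/7 = 2/7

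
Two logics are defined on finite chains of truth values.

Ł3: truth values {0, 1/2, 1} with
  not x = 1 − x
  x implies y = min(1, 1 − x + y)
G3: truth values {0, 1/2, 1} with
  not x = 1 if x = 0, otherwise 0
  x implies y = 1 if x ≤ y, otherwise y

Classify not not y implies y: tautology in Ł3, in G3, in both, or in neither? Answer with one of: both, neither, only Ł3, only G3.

only Ł3

In Ł3: every assignment gives 1 — tautology.
In G3: at y = 1/2 the value is 1/2 — not a tautology.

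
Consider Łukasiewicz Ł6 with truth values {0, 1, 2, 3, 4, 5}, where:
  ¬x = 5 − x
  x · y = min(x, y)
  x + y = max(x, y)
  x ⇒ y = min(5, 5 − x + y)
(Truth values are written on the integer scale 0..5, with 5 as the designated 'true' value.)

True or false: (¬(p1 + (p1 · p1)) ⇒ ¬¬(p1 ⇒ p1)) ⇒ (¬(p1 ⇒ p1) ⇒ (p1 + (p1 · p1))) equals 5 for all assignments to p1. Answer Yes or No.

p1 = 0 ↦ 5
p1 = 1 ↦ 5
p1 = 2 ↦ 5
p1 = 3 ↦ 5
p1 = 4 ↦ 5
p1 = 5 ↦ 5
Every assignment gives a value ≥ 5.

Yes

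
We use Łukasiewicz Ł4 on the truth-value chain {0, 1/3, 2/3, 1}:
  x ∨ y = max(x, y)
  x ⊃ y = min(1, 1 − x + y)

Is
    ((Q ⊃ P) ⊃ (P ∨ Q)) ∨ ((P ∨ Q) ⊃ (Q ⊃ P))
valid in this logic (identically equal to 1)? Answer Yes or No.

P = 0, Q = 0 ↦ 1
P = 0, Q = 1/3 ↦ 1
P = 0, Q = 2/3 ↦ 1
P = 0, Q = 1 ↦ 1
P = 1/3, Q = 0 ↦ 1
P = 1/3, Q = 1/3 ↦ 1
P = 1/3, Q = 2/3 ↦ 1
P = 1/3, Q = 1 ↦ 1
P = 2/3, Q = 0 ↦ 1
P = 2/3, Q = 1/3 ↦ 1
P = 2/3, Q = 2/3 ↦ 1
P = 2/3, Q = 1 ↦ 1
P = 1, Q = 0 ↦ 1
P = 1, Q = 1/3 ↦ 1
P = 1, Q = 2/3 ↦ 1
P = 1, Q = 1 ↦ 1
Every assignment gives a value ≥ 1.

Yes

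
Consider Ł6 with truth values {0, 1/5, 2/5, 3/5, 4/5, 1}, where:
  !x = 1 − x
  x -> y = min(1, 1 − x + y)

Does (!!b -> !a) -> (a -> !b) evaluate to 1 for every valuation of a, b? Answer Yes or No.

Yes

At a = 2/5, b = 1/5, for instance:
!b = !1/5 = 4/5
!!b = !4/5 = 1/5
!a = !2/5 = 3/5
!!b -> !a = 1/5 -> 3/5 = 1
a -> !b = 2/5 -> 4/5 = 1
(!!b -> !a) -> (a -> !b) = 1 -> 1 = 1
and checking the remaining 35 assignments likewise gives ≥ 1 in every case.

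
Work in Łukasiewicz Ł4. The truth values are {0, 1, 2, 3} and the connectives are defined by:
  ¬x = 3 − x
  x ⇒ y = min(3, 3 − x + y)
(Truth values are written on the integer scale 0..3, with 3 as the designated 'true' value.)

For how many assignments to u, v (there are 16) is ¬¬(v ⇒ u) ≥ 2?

u = 0, v = 0 ↦ 3  ≥
u = 0, v = 1 ↦ 2  ≥
u = 0, v = 2 ↦ 1  <
u = 0, v = 3 ↦ 0  <
u = 1, v = 0 ↦ 3  ≥
u = 1, v = 1 ↦ 3  ≥
u = 1, v = 2 ↦ 2  ≥
u = 1, v = 3 ↦ 1  <
u = 2, v = 0 ↦ 3  ≥
u = 2, v = 1 ↦ 3  ≥
u = 2, v = 2 ↦ 3  ≥
u = 2, v = 3 ↦ 2  ≥
u = 3, v = 0 ↦ 3  ≥
u = 3, v = 1 ↦ 3  ≥
u = 3, v = 2 ↦ 3  ≥
u = 3, v = 3 ↦ 3  ≥
So 13 of the 16 assignments meet the threshold.

13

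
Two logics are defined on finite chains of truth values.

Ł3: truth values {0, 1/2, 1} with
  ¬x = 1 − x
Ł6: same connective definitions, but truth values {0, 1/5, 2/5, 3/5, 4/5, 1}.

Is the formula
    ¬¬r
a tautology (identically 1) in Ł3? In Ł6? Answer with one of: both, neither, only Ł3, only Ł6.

neither

In Ł3: at r = 0 the value is 0 — not a tautology.
In Ł6: at r = 0 the value is 0 — not a tautology.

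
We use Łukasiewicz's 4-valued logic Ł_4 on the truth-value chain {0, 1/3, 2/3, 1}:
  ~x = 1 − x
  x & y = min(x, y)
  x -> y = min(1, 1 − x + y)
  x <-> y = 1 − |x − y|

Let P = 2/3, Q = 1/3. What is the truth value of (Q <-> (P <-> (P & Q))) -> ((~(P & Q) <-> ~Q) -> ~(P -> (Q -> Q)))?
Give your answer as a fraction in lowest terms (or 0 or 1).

1/3

P & Q = 2/3 & 1/3 = 1/3
P <-> (P & Q) = 2/3 <-> 1/3 = 2/3
Q <-> (P <-> (P & Q)) = 1/3 <-> 2/3 = 2/3
P & Q = 2/3 & 1/3 = 1/3
~(P & Q) = ~1/3 = 2/3
~Q = ~1/3 = 2/3
~(P & Q) <-> ~Q = 2/3 <-> 2/3 = 1
Q -> Q = 1/3 -> 1/3 = 1
P -> (Q -> Q) = 2/3 -> 1 = 1
~(P -> (Q -> Q)) = ~1 = 0
(~(P & Q) <-> ~Q) -> ~(P -> (Q -> Q)) = 1 -> 0 = 0
(Q <-> (P <-> (P & Q))) -> ((~(P & Q) <-> ~Q) -> ~(P -> (Q -> Q))) = 2/3 -> 0 = 1/3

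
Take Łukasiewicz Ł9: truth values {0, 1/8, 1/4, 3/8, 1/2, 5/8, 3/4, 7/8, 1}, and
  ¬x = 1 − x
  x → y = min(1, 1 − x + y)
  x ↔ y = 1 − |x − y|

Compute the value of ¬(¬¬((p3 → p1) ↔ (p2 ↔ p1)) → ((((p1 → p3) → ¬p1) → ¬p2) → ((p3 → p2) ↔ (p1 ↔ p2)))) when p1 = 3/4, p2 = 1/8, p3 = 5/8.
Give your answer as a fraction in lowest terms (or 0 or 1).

p3 → p1 = 5/8 → 3/4 = 1
p2 ↔ p1 = 1/8 ↔ 3/4 = 3/8
(p3 → p1) ↔ (p2 ↔ p1) = 1 ↔ 3/8 = 3/8
¬((p3 → p1) ↔ (p2 ↔ p1)) = ¬3/8 = 5/8
¬¬((p3 → p1) ↔ (p2 ↔ p1)) = ¬5/8 = 3/8
p1 → p3 = 3/4 → 5/8 = 7/8
¬p1 = ¬3/4 = 1/4
(p1 → p3) → ¬p1 = 7/8 → 1/4 = 3/8
¬p2 = ¬1/8 = 7/8
((p1 → p3) → ¬p1) → ¬p2 = 3/8 → 7/8 = 1
p3 → p2 = 5/8 → 1/8 = 1/2
p1 ↔ p2 = 3/4 ↔ 1/8 = 3/8
(p3 → p2) ↔ (p1 ↔ p2) = 1/2 ↔ 3/8 = 7/8
(((p1 → p3) → ¬p1) → ¬p2) → ((p3 → p2) ↔ (p1 ↔ p2)) = 1 → 7/8 = 7/8
¬¬((p3 → p1) ↔ (p2 ↔ p1)) → ((((p1 → p3) → ¬p1) → ¬p2) → ((p3 → p2) ↔ (p1 ↔ p2))) = 3/8 → 7/8 = 1
¬(¬¬((p3 → p1) ↔ (p2 ↔ p1)) → ((((p1 → p3) → ¬p1) → ¬p2) → ((p3 → p2) ↔ (p1 ↔ p2)))) = ¬1 = 0

0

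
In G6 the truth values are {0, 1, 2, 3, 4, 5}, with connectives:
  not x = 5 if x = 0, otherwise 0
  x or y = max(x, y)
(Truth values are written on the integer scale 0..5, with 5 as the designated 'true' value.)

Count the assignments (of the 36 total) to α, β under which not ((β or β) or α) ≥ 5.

value 5: 1 assignment (counts)
value 0: 35 assignments
So 1 of the 36 assignments meets the threshold.

1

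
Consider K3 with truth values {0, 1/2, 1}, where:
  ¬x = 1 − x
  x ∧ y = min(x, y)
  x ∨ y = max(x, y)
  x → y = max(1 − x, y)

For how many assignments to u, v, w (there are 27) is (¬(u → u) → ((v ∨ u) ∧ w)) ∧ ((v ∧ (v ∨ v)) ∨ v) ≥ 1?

7

value 1: 7 assignments (counts)
value 1/2: 11 assignments
value 0: 9 assignments
So 7 of the 27 assignments meet the threshold.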